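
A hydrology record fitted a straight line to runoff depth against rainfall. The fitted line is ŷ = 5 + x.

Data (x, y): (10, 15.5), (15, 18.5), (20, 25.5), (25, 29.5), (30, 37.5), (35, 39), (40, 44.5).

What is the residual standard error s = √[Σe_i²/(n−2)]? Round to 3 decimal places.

x=10: ŷ = 5 + 10 = 15; e = 15.5 − 15 = 0.5
x=15: ŷ = 5 + 15 = 20; e = 18.5 − 20 = -1.5
x=20: ŷ = 5 + 20 = 25; e = 25.5 − 25 = 0.5
x=25: ŷ = 5 + 25 = 30; e = 29.5 − 30 = -0.5
x=30: ŷ = 5 + 30 = 35; e = 37.5 − 35 = 2.5
x=35: ŷ = 5 + 35 = 40; e = 39 − 40 = -1
x=40: ŷ = 5 + 40 = 45; e = 44.5 − 45 = -0.5
SSE = 0.25 + 2.25 + 0.25 + 0.25 + 6.25 + 1 + 0.25 = 10.5
s = √(10.5/5) = √2.1 ≈ 1.449

s = 1.449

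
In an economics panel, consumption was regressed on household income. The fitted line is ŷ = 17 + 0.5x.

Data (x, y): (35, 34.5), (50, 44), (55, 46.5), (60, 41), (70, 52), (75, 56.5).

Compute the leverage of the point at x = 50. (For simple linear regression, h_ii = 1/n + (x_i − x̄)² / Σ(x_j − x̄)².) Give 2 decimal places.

x̄ = (35 + 50 + 55 + 60 + 70 + 75)/6 = 57.5
Σ(x − x̄)² = 506.25 + 56.25 + 6.25 + 6.25 + 156.25 + 306.25 = 1037.5
h = 1/6 + (-7.5)²/1037.5 = 0.166667 + 0.0542169 = 0.22

h = 0.22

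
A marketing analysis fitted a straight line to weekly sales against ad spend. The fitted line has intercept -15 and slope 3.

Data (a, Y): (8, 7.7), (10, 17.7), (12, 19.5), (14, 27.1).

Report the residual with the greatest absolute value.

r = 2.7

a=8: ŷ = -15 + 3·8 = 9; r = 7.7 − 9 = -1.3
a=10: ŷ = -15 + 3·10 = 15; r = 17.7 − 15 = 2.7
a=12: ŷ = -15 + 3·12 = 21; r = 19.5 − 21 = -1.5
a=14: ŷ = -15 + 3·14 = 27; r = 27.1 − 27 = 0.1
Largest |r| is 2.7 at a = 10, residual 2.7.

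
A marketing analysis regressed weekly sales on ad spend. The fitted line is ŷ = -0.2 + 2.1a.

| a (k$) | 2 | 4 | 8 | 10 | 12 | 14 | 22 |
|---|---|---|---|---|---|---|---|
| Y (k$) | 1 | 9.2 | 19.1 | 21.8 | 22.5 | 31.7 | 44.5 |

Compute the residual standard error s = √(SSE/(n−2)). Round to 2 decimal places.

a=2: ŷ = -0.2 + 2.1·2 = 4; r = 1 − 4 = -3
a=4: ŷ = -0.2 + 2.1·4 = 8.2; r = 9.2 − 8.2 = 1
a=8: ŷ = -0.2 + 2.1·8 = 16.6; r = 19.1 − 16.6 = 2.5
a=10: ŷ = -0.2 + 2.1·10 = 20.8; r = 21.8 − 20.8 = 1
a=12: ŷ = -0.2 + 2.1·12 = 25; r = 22.5 − 25 = -2.5
a=14: ŷ = -0.2 + 2.1·14 = 29.2; r = 31.7 − 29.2 = 2.5
a=22: ŷ = -0.2 + 2.1·22 = 46; r = 44.5 − 46 = -1.5
SSE = 9 + 1 + 6.25 + 1 + 6.25 + 6.25 + 2.25 = 32
s = √(32/5) = √6.4 ≈ 2.53

s = 2.53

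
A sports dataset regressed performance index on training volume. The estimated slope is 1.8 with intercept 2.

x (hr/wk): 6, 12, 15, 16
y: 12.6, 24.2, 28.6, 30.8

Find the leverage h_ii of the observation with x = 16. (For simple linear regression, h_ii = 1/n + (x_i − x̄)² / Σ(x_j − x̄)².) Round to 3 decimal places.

h = 0.481

x̄ = (6 + 12 + 15 + 16)/4 = 12.25
Σ(x − x̄)² = 39.0625 + 0.0625 + 7.5625 + 14.0625 = 60.75
h = 1/4 + (3.75)²/60.75 = 0.25 + 0.231481 = 0.481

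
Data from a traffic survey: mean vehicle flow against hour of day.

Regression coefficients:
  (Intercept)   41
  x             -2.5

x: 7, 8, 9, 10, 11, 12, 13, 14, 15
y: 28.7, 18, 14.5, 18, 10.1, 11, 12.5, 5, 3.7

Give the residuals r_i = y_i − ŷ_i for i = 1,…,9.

5.2, -3, -4, 2, -3.4, 0, 4, -1, 0.2

x=7: ŷ = 41 − 2.5·7 = 23.5; r = 28.7 − 23.5 = 5.2
x=8: ŷ = 41 − 2.5·8 = 21; r = 18 − 21 = -3
x=9: ŷ = 41 − 2.5·9 = 18.5; r = 14.5 − 18.5 = -4
x=10: ŷ = 41 − 2.5·10 = 16; r = 18 − 16 = 2
x=11: ŷ = 41 − 2.5·11 = 13.5; r = 10.1 − 13.5 = -3.4
x=12: ŷ = 41 − 2.5·12 = 11; r = 11 − 11 = 0
x=13: ŷ = 41 − 2.5·13 = 8.5; r = 12.5 − 8.5 = 4
x=14: ŷ = 41 − 2.5·14 = 6; r = 5 − 6 = -1
x=15: ŷ = 41 − 2.5·15 = 3.5; r = 3.7 − 3.5 = 0.2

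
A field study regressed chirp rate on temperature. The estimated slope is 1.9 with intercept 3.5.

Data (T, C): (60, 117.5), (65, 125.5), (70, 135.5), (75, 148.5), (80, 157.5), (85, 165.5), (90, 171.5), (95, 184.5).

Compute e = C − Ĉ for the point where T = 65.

e = -1.5

Ĉ = 3.5 + 1.9·65 = 127
e = 125.5 − 127 = -1.5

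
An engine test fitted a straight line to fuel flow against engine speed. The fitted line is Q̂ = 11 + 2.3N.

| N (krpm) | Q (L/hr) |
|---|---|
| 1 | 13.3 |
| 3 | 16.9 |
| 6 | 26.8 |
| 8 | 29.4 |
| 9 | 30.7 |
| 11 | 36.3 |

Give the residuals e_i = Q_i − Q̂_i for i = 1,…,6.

N=1: Q̂ = 11 + 2.3·1 = 13.3; e = 13.3 − 13.3 = 0
N=3: Q̂ = 11 + 2.3·3 = 17.9; e = 16.9 − 17.9 = -1
N=6: Q̂ = 11 + 2.3·6 = 24.8; e = 26.8 − 24.8 = 2
N=8: Q̂ = 11 + 2.3·8 = 29.4; e = 29.4 − 29.4 = 0
N=9: Q̂ = 11 + 2.3·9 = 31.7; e = 30.7 − 31.7 = -1
N=11: Q̂ = 11 + 2.3·11 = 36.3; e = 36.3 − 36.3 = 0

0, -1, 2, 0, -1, 0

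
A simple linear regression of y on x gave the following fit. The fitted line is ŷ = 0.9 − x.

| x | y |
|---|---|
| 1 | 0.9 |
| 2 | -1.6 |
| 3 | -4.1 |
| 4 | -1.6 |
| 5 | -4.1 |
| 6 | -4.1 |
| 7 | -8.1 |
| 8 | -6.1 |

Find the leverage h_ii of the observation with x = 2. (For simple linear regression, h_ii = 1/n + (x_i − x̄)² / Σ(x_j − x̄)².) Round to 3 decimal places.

x̄ = (1 + 2 + 3 + 4 + 5 + 6 + 7 + 8)/8 = 4.5
Σ(x − x̄)² = 12.25 + 6.25 + 2.25 + 0.25 + 0.25 + 2.25 + 6.25 + 12.25 = 42
h = 1/8 + (-2.5)²/42 = 0.125 + 0.14881 = 0.274

h = 0.274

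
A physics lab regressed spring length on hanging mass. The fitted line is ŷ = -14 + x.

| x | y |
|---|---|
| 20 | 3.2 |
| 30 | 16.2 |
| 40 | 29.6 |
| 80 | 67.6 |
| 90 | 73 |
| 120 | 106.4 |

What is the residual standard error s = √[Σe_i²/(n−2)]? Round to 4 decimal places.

x=20: ŷ = -14 + 20 = 6; e = 3.2 − 6 = -2.8
x=30: ŷ = -14 + 30 = 16; e = 16.2 − 16 = 0.2
x=40: ŷ = -14 + 40 = 26; e = 29.6 − 26 = 3.6
x=80: ŷ = -14 + 80 = 66; e = 67.6 − 66 = 1.6
x=90: ŷ = -14 + 90 = 76; e = 73 − 76 = -3
x=120: ŷ = -14 + 120 = 106; e = 106.4 − 106 = 0.4
SSE = 7.84 + 0.04 + 12.96 + 2.56 + 9 + 0.16 = 32.56
s = √(32.56/4) = √8.14 ≈ 2.8531

s = 2.8531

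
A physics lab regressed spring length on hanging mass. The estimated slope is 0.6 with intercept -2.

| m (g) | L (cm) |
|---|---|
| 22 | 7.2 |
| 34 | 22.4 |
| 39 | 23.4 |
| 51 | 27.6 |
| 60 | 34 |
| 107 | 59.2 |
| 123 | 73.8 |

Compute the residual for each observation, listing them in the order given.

-4, 4, 2, -1, 0, -3, 2

m=22: L̂ = -2 + 0.6·22 = 11.2; e = 7.2 − 11.2 = -4
m=34: L̂ = -2 + 0.6·34 = 18.4; e = 22.4 − 18.4 = 4
m=39: L̂ = -2 + 0.6·39 = 21.4; e = 23.4 − 21.4 = 2
m=51: L̂ = -2 + 0.6·51 = 28.6; e = 27.6 − 28.6 = -1
m=60: L̂ = -2 + 0.6·60 = 34; e = 34 − 34 = 0
m=107: L̂ = -2 + 0.6·107 = 62.2; e = 59.2 − 62.2 = -3
m=123: L̂ = -2 + 0.6·123 = 71.8; e = 73.8 − 71.8 = 2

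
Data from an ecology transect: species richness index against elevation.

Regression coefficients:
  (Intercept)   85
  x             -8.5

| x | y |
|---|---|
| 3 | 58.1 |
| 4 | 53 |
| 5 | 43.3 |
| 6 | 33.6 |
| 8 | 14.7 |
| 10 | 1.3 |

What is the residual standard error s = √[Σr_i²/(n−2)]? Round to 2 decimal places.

x=3: ŷ = 85 − 8.5·3 = 59.5; r = 58.1 − 59.5 = -1.4
x=4: ŷ = 85 − 8.5·4 = 51; r = 53 − 51 = 2
x=5: ŷ = 85 − 8.5·5 = 42.5; r = 43.3 − 42.5 = 0.8
x=6: ŷ = 85 − 8.5·6 = 34; r = 33.6 − 34 = -0.4
x=8: ŷ = 85 − 8.5·8 = 17; r = 14.7 − 17 = -2.3
x=10: ŷ = 85 − 8.5·10 = 0; r = 1.3 − 0 = 1.3
SSE = 1.96 + 4 + 0.64 + 0.16 + 5.29 + 1.69 = 13.74
s = √(13.74/4) = √3.435 ≈ 1.85

s = 1.85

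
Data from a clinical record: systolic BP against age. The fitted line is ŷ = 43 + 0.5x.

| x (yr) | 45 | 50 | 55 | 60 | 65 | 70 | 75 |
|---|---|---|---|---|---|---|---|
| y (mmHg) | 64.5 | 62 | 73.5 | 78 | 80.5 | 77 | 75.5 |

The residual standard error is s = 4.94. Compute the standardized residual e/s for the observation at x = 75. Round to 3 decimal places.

ŷ = 43 + 0.5·75 = 80.5
e = 75.5 − 80.5 = -5
e/s = -5 / 4.94 = -1.012

-1.012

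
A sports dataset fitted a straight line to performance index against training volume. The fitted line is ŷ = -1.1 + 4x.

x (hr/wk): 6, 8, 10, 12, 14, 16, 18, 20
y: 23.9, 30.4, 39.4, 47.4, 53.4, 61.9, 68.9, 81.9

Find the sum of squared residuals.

SSE = 18

x=6: ŷ = -1.1 + 4·6 = 22.9; r = 23.9 − 22.9 = 1
x=8: ŷ = -1.1 + 4·8 = 30.9; r = 30.4 − 30.9 = -0.5
x=10: ŷ = -1.1 + 4·10 = 38.9; r = 39.4 − 38.9 = 0.5
x=12: ŷ = -1.1 + 4·12 = 46.9; r = 47.4 − 46.9 = 0.5
x=14: ŷ = -1.1 + 4·14 = 54.9; r = 53.4 − 54.9 = -1.5
x=16: ŷ = -1.1 + 4·16 = 62.9; r = 61.9 − 62.9 = -1
x=18: ŷ = -1.1 + 4·18 = 70.9; r = 68.9 − 70.9 = -2
x=20: ŷ = -1.1 + 4·20 = 78.9; r = 81.9 − 78.9 = 3
SSE = 1 + 0.25 + 0.25 + 0.25 + 2.25 + 1 + 4 + 9 = 18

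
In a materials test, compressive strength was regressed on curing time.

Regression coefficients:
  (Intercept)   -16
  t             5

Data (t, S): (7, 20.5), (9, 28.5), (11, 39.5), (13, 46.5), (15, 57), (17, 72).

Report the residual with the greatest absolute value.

t=7: ŷ = -16 + 5·7 = 19; r = 20.5 − 19 = 1.5
t=9: ŷ = -16 + 5·9 = 29; r = 28.5 − 29 = -0.5
t=11: ŷ = -16 + 5·11 = 39; r = 39.5 − 39 = 0.5
t=13: ŷ = -16 + 5·13 = 49; r = 46.5 − 49 = -2.5
t=15: ŷ = -16 + 5·15 = 59; r = 57 − 59 = -2
t=17: ŷ = -16 + 5·17 = 69; r = 72 − 69 = 3
Largest |r| is 3 at t = 17, residual 3.

r = 3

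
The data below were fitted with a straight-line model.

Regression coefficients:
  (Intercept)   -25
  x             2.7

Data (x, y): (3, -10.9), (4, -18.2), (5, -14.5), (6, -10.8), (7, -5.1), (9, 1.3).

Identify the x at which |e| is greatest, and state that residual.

x = 3, e = 6

x=3: ŷ = -25 + 2.7·3 = -16.9; e = -10.9 − (-16.9) = 6
x=4: ŷ = -25 + 2.7·4 = -14.2; e = -18.2 − (-14.2) = -4
x=5: ŷ = -25 + 2.7·5 = -11.5; e = -14.5 − (-11.5) = -3
x=6: ŷ = -25 + 2.7·6 = -8.8; e = -10.8 − (-8.8) = -2
x=7: ŷ = -25 + 2.7·7 = -6.1; e = -5.1 − (-6.1) = 1
x=9: ŷ = -25 + 2.7·9 = -0.7; e = 1.3 − (-0.7) = 2
Largest |e| is 6 at x = 3, residual 6.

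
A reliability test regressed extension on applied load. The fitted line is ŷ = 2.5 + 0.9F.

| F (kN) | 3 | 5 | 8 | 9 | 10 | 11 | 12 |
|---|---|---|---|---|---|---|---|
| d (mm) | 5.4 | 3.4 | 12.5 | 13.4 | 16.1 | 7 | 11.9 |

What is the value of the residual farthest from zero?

F=3: ŷ = 2.5 + 0.9·3 = 5.2; e = 5.4 − 5.2 = 0.2
F=5: ŷ = 2.5 + 0.9·5 = 7; e = 3.4 − 7 = -3.6
F=8: ŷ = 2.5 + 0.9·8 = 9.7; e = 12.5 − 9.7 = 2.8
F=9: ŷ = 2.5 + 0.9·9 = 10.6; e = 13.4 − 10.6 = 2.8
F=10: ŷ = 2.5 + 0.9·10 = 11.5; e = 16.1 − 11.5 = 4.6
F=11: ŷ = 2.5 + 0.9·11 = 12.4; e = 7 − 12.4 = -5.4
F=12: ŷ = 2.5 + 0.9·12 = 13.3; e = 11.9 − 13.3 = -1.4
Largest |e| is 5.4 at F = 11, residual -5.4.

e = -5.4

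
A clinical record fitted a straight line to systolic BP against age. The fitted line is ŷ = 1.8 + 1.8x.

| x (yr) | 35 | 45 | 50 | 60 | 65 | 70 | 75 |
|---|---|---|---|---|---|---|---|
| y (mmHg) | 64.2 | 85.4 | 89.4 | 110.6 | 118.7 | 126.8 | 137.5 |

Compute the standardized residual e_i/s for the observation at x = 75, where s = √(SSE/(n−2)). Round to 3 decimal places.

x=35: ŷ = 1.8 + 1.8·35 = 64.8; e = 64.2 − 64.8 = -0.6
x=45: ŷ = 1.8 + 1.8·45 = 82.8; e = 85.4 − 82.8 = 2.6
x=50: ŷ = 1.8 + 1.8·50 = 91.8; e = 89.4 − 91.8 = -2.4
x=60: ŷ = 1.8 + 1.8·60 = 109.8; e = 110.6 − 109.8 = 0.8
x=65: ŷ = 1.8 + 1.8·65 = 118.8; e = 118.7 − 118.8 = -0.1
x=70: ŷ = 1.8 + 1.8·70 = 127.8; e = 126.8 − 127.8 = -1
x=75: ŷ = 1.8 + 1.8·75 = 136.8; e = 137.5 − 136.8 = 0.7
SSE = 0.36 + 6.76 + 5.76 + 0.64 + 0.01 + 1 + 0.49 = 15.02
s = √(15.02/5) = 1.73321
e/s = 0.7 / 1.73321 = 0.404

0.404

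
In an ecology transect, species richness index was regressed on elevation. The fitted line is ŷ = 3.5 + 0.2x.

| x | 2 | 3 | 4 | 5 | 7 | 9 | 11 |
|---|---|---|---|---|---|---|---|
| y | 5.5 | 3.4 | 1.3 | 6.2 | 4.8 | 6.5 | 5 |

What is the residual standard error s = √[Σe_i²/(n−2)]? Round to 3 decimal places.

x=2: ŷ = 3.5 + 0.2·2 = 3.9; e = 5.5 − 3.9 = 1.6
x=3: ŷ = 3.5 + 0.2·3 = 4.1; e = 3.4 − 4.1 = -0.7
x=4: ŷ = 3.5 + 0.2·4 = 4.3; e = 1.3 − 4.3 = -3
x=5: ŷ = 3.5 + 0.2·5 = 4.5; e = 6.2 − 4.5 = 1.7
x=7: ŷ = 3.5 + 0.2·7 = 4.9; e = 4.8 − 4.9 = -0.1
x=9: ŷ = 3.5 + 0.2·9 = 5.3; e = 6.5 − 5.3 = 1.2
x=11: ŷ = 3.5 + 0.2·11 = 5.7; e = 5 − 5.7 = -0.7
SSE = 2.56 + 0.49 + 9 + 2.89 + 0.01 + 1.44 + 0.49 = 16.88
s = √(16.88/5) = √3.376 ≈ 1.837

s = 1.837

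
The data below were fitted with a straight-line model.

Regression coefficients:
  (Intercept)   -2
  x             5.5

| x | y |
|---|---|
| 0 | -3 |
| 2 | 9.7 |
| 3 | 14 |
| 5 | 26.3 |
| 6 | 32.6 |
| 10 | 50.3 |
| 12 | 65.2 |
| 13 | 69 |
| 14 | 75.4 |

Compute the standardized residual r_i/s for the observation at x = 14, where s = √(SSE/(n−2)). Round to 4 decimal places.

x=0: ŷ = -2 + 5.5·0 = -2; r = -3 − (-2) = -1
x=2: ŷ = -2 + 5.5·2 = 9; r = 9.7 − 9 = 0.7
x=3: ŷ = -2 + 5.5·3 = 14.5; r = 14 − 14.5 = -0.5
x=5: ŷ = -2 + 5.5·5 = 25.5; r = 26.3 − 25.5 = 0.8
x=6: ŷ = -2 + 5.5·6 = 31; r = 32.6 − 31 = 1.6
x=10: ŷ = -2 + 5.5·10 = 53; r = 50.3 − 53 = -2.7
x=12: ŷ = -2 + 5.5·12 = 64; r = 65.2 − 64 = 1.2
x=13: ŷ = -2 + 5.5·13 = 69.5; r = 69 − 69.5 = -0.5
x=14: ŷ = -2 + 5.5·14 = 75; r = 75.4 − 75 = 0.4
SSE = 1 + 0.49 + 0.25 + 0.64 + 2.56 + 7.29 + 1.44 + 0.25 + 0.16 = 14.08
s = √(14.08/7) = 1.41825
r/s = 0.4 / 1.41825 = 0.2820

0.2820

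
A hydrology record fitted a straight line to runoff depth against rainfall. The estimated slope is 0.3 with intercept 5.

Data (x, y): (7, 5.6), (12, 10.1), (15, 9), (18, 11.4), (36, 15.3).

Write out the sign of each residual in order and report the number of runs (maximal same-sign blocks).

x=7: ŷ = 5 + 0.3·7 = 7.1; r = 5.6 − 7.1 = -1.5
x=12: ŷ = 5 + 0.3·12 = 8.6; r = 10.1 − 8.6 = 1.5
x=15: ŷ = 5 + 0.3·15 = 9.5; r = 9 − 9.5 = -0.5
x=18: ŷ = 5 + 0.3·18 = 10.4; r = 11.4 − 10.4 = 1
x=36: ŷ = 5 + 0.3·36 = 15.8; r = 15.3 − 15.8 = -0.5
Signs: − + − + −
Runs: −×1, +×1, −×1, +×1, −×1 → 5

5 runs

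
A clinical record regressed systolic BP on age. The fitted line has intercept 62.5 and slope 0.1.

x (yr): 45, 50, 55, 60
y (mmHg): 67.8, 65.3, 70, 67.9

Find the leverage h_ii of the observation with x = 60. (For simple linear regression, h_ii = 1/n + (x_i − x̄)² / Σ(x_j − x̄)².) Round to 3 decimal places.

x̄ = (45 + 50 + 55 + 60)/4 = 52.5
Σ(x − x̄)² = 56.25 + 6.25 + 6.25 + 56.25 = 125
h = 1/4 + (7.5)²/125 = 0.25 + 0.45 = 0.700

h = 0.700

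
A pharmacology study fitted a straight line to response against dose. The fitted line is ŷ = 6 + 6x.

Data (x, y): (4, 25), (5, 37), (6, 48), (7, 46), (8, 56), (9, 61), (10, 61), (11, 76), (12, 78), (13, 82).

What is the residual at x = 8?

e = 2

ŷ = 6 + 6·8 = 54
e = 56 − 54 = 2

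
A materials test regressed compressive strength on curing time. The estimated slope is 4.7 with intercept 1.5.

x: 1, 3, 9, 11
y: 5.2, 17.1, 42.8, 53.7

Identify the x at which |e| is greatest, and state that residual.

x=1: ŷ = 1.5 + 4.7·1 = 6.2; e = 5.2 − 6.2 = -1
x=3: ŷ = 1.5 + 4.7·3 = 15.6; e = 17.1 − 15.6 = 1.5
x=9: ŷ = 1.5 + 4.7·9 = 43.8; e = 42.8 − 43.8 = -1
x=11: ŷ = 1.5 + 4.7·11 = 53.2; e = 53.7 − 53.2 = 0.5
Largest |e| is 1.5 at x = 3, residual 1.5.

x = 3, e = 1.5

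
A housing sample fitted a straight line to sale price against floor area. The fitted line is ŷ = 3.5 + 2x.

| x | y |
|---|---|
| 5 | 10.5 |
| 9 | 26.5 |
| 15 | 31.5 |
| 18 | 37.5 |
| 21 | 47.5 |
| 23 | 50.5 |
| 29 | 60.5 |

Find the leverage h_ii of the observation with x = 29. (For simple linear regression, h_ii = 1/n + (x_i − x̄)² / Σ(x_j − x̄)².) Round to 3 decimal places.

x̄ = (5 + 9 + 15 + 18 + 21 + 23 + 29)/7 = 17.1429
Σ(x − x̄)² = 147.449 + 66.3061 + 4.59184 + 0.734694 + 14.8776 + 34.3061 + 140.592 = 408.857
h = 1/7 + (11.8571)²/408.857 = 0.142857 + 0.343865 = 0.487

h = 0.487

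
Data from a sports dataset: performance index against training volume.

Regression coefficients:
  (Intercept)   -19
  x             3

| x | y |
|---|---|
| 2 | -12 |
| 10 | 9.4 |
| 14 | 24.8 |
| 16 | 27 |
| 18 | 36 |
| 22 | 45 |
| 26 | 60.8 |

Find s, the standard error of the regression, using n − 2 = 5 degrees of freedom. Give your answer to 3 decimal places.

x=2: ŷ = -19 + 3·2 = -13; e = -12 − (-13) = 1
x=10: ŷ = -19 + 3·10 = 11; e = 9.4 − 11 = -1.6
x=14: ŷ = -19 + 3·14 = 23; e = 24.8 − 23 = 1.8
x=16: ŷ = -19 + 3·16 = 29; e = 27 − 29 = -2
x=18: ŷ = -19 + 3·18 = 35; e = 36 − 35 = 1
x=22: ŷ = -19 + 3·22 = 47; e = 45 − 47 = -2
x=26: ŷ = -19 + 3·26 = 59; e = 60.8 − 59 = 1.8
SSE = 1 + 2.56 + 3.24 + 4 + 1 + 4 + 3.24 = 19.04
s = √(19.04/5) = √3.808 ≈ 1.951

s = 1.951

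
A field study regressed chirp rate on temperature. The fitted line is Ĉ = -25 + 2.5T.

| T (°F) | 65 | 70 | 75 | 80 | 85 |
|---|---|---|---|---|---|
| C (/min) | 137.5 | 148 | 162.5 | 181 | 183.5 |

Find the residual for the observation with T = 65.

Ĉ = -25 + 2.5·65 = 137.5
e = 137.5 − 137.5 = 0

e = 0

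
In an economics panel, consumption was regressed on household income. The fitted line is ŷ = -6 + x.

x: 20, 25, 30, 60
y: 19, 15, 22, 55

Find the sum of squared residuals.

x=20: ŷ = -6 + 20 = 14; r = 19 − 14 = 5
x=25: ŷ = -6 + 25 = 19; r = 15 − 19 = -4
x=30: ŷ = -6 + 30 = 24; r = 22 − 24 = -2
x=60: ŷ = -6 + 60 = 54; r = 55 − 54 = 1
SSE = 25 + 16 + 4 + 1 = 46

SSE = 46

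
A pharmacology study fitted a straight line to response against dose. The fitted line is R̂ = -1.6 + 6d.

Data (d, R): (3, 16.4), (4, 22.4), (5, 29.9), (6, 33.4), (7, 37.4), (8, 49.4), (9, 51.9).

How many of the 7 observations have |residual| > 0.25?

5

d=3: R̂ = -1.6 + 6·3 = 16.4; e = 16.4 − 16.4 = 0
d=4: R̂ = -1.6 + 6·4 = 22.4; e = 22.4 − 22.4 = 0
d=5: R̂ = -1.6 + 6·5 = 28.4; e = 29.9 − 28.4 = 1.5
d=6: R̂ = -1.6 + 6·6 = 34.4; e = 33.4 − 34.4 = -1
d=7: R̂ = -1.6 + 6·7 = 40.4; e = 37.4 − 40.4 = -3
d=8: R̂ = -1.6 + 6·8 = 46.4; e = 49.4 − 46.4 = 3
d=9: R̂ = -1.6 + 6·9 = 52.4; e = 51.9 − 52.4 = -0.5
|e| > 0.25: d=5 (|e|=1.5), d=6 (|e|=1), d=7 (|e|=3), d=8 (|e|=3), d=9 (|e|=0.5) → 5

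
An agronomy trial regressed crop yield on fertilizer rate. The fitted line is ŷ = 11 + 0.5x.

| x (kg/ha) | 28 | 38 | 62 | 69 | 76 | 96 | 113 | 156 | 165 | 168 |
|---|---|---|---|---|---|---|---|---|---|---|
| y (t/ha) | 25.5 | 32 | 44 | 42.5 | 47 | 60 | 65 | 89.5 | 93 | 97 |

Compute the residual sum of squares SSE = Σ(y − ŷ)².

SSE = 33

x=28: ŷ = 11 + 0.5·28 = 25; r = 25.5 − 25 = 0.5
x=38: ŷ = 11 + 0.5·38 = 30; r = 32 − 30 = 2
x=62: ŷ = 11 + 0.5·62 = 42; r = 44 − 42 = 2
x=69: ŷ = 11 + 0.5·69 = 45.5; r = 42.5 − 45.5 = -3
x=76: ŷ = 11 + 0.5·76 = 49; r = 47 − 49 = -2
x=96: ŷ = 11 + 0.5·96 = 59; r = 60 − 59 = 1
x=113: ŷ = 11 + 0.5·113 = 67.5; r = 65 − 67.5 = -2.5
x=156: ŷ = 11 + 0.5·156 = 89; r = 89.5 − 89 = 0.5
x=165: ŷ = 11 + 0.5·165 = 93.5; r = 93 − 93.5 = -0.5
x=168: ŷ = 11 + 0.5·168 = 95; r = 97 − 95 = 2
SSE = 0.25 + 4 + 4 + 9 + 4 + 1 + 6.25 + 0.25 + 0.25 + 4 = 33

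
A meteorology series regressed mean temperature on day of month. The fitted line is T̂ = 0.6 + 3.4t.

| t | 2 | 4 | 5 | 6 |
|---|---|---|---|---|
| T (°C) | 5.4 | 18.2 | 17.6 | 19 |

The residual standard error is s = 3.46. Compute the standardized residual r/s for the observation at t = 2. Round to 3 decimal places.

T̂ = 0.6 + 3.4·2 = 7.4
r = 5.4 − 7.4 = -2
r/s = -2 / 3.46 = -0.578

-0.578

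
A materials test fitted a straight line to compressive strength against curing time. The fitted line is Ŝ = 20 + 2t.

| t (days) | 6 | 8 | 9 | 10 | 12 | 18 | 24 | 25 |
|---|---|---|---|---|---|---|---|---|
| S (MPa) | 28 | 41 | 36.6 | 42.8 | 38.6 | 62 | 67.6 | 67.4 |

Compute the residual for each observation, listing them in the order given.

t=6: Ŝ = 20 + 2·6 = 32; e = 28 − 32 = -4
t=8: Ŝ = 20 + 2·8 = 36; e = 41 − 36 = 5
t=9: Ŝ = 20 + 2·9 = 38; e = 36.6 − 38 = -1.4
t=10: Ŝ = 20 + 2·10 = 40; e = 42.8 − 40 = 2.8
t=12: Ŝ = 20 + 2·12 = 44; e = 38.6 − 44 = -5.4
t=18: Ŝ = 20 + 2·18 = 56; e = 62 − 56 = 6
t=24: Ŝ = 20 + 2·24 = 68; e = 67.6 − 68 = -0.4
t=25: Ŝ = 20 + 2·25 = 70; e = 67.4 − 70 = -2.6

-4, 5, -1.4, 2.8, -5.4, 6, -0.4, -2.6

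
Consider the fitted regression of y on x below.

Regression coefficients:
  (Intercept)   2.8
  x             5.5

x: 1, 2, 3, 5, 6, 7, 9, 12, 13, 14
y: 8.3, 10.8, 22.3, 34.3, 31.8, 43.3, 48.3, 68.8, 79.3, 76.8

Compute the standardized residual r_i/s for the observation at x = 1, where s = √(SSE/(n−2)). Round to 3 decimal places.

x=1: ŷ = 2.8 + 5.5·1 = 8.3; r = 8.3 − 8.3 = 0
x=2: ŷ = 2.8 + 5.5·2 = 13.8; r = 10.8 − 13.8 = -3
x=3: ŷ = 2.8 + 5.5·3 = 19.3; r = 22.3 − 19.3 = 3
x=5: ŷ = 2.8 + 5.5·5 = 30.3; r = 34.3 − 30.3 = 4
x=6: ŷ = 2.8 + 5.5·6 = 35.8; r = 31.8 − 35.8 = -4
x=7: ŷ = 2.8 + 5.5·7 = 41.3; r = 43.3 − 41.3 = 2
x=9: ŷ = 2.8 + 5.5·9 = 52.3; r = 48.3 − 52.3 = -4
x=12: ŷ = 2.8 + 5.5·12 = 68.8; r = 68.8 − 68.8 = 0
x=13: ŷ = 2.8 + 5.5·13 = 74.3; r = 79.3 − 74.3 = 5
x=14: ŷ = 2.8 + 5.5·14 = 79.8; r = 76.8 − 79.8 = -3
SSE = 0 + 9 + 9 + 16 + 16 + 4 + 16 + 0 + 25 + 9 = 104
s = √(104/8) = 3.60555
r/s = 0 / 3.60555 = 0.000

0.000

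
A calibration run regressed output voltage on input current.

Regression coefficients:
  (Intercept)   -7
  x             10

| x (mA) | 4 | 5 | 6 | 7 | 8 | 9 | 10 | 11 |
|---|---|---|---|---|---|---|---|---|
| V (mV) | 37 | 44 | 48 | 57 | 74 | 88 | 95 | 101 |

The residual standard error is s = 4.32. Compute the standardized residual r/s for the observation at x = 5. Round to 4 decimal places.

0.2315

ŷ = -7 + 10·5 = 43
r = 44 − 43 = 1
r/s = 1 / 4.32 = 0.2315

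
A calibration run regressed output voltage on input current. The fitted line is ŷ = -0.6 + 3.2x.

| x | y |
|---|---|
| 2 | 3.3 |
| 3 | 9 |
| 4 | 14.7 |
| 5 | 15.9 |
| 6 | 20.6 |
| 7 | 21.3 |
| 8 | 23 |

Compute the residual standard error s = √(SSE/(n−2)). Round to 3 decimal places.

x=2: ŷ = -0.6 + 3.2·2 = 5.8; e = 3.3 − 5.8 = -2.5
x=3: ŷ = -0.6 + 3.2·3 = 9; e = 9 − 9 = 0
x=4: ŷ = -0.6 + 3.2·4 = 12.2; e = 14.7 − 12.2 = 2.5
x=5: ŷ = -0.6 + 3.2·5 = 15.4; e = 15.9 − 15.4 = 0.5
x=6: ŷ = -0.6 + 3.2·6 = 18.6; e = 20.6 − 18.6 = 2
x=7: ŷ = -0.6 + 3.2·7 = 21.8; e = 21.3 − 21.8 = -0.5
x=8: ŷ = -0.6 + 3.2·8 = 25; e = 23 − 25 = -2
SSE = 6.25 + 0 + 6.25 + 0.25 + 4 + 0.25 + 4 = 21
s = √(21/5) = √4.2 ≈ 2.049

s = 2.049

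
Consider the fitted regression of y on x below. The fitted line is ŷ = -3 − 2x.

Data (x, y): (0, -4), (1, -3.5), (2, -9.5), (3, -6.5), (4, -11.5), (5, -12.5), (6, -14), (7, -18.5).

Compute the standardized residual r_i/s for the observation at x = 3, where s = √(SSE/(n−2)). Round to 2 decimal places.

x=0: ŷ = -3 − 2·0 = -3; r = -4 − (-3) = -1
x=1: ŷ = -3 − 2·1 = -5; r = -3.5 − (-5) = 1.5
x=2: ŷ = -3 − 2·2 = -7; r = -9.5 − (-7) = -2.5
x=3: ŷ = -3 − 2·3 = -9; r = -6.5 − (-9) = 2.5
x=4: ŷ = -3 − 2·4 = -11; r = -11.5 − (-11) = -0.5
x=5: ŷ = -3 − 2·5 = -13; r = -12.5 − (-13) = 0.5
x=6: ŷ = -3 − 2·6 = -15; r = -14 − (-15) = 1
x=7: ŷ = -3 − 2·7 = -17; r = -18.5 − (-17) = -1.5
SSE = 1 + 2.25 + 6.25 + 6.25 + 0.25 + 0.25 + 1 + 2.25 = 19.5
s = √(19.5/6) = 1.80278
r/s = 2.5 / 1.80278 = 1.39

1.39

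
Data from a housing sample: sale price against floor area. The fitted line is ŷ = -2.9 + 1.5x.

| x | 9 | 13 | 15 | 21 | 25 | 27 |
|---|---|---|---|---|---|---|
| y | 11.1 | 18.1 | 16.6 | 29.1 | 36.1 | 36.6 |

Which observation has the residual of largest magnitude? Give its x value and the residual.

x = 15, e = -3

x=9: ŷ = -2.9 + 1.5·9 = 10.6; e = 11.1 − 10.6 = 0.5
x=13: ŷ = -2.9 + 1.5·13 = 16.6; e = 18.1 − 16.6 = 1.5
x=15: ŷ = -2.9 + 1.5·15 = 19.6; e = 16.6 − 19.6 = -3
x=21: ŷ = -2.9 + 1.5·21 = 28.6; e = 29.1 − 28.6 = 0.5
x=25: ŷ = -2.9 + 1.5·25 = 34.6; e = 36.1 − 34.6 = 1.5
x=27: ŷ = -2.9 + 1.5·27 = 37.6; e = 36.6 − 37.6 = -1
Largest |e| is 3 at x = 15, residual -3.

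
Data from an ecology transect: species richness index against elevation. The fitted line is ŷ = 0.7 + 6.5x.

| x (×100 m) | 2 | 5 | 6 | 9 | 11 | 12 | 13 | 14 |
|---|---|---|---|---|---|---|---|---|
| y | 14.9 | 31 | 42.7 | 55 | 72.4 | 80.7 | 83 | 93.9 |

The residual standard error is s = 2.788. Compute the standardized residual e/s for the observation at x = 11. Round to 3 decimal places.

0.072

ŷ = 0.7 + 6.5·11 = 72.2
e = 72.4 − 72.2 = 0.2
e/s = 0.2 / 2.788 = 0.072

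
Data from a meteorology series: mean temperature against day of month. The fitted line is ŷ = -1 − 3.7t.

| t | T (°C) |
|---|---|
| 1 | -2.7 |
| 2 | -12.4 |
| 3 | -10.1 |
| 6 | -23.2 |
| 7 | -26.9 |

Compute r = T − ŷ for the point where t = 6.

r = 0

ŷ = -1 − 3.7·6 = -23.2
r = -23.2 − (-23.2) = 0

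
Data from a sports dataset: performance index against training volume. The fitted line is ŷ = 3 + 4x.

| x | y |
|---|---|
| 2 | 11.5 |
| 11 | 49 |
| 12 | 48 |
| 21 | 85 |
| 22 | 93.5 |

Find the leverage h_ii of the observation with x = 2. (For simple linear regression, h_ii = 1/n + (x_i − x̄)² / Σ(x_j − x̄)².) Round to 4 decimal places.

h = 0.6999

x̄ = (2 + 11 + 12 + 21 + 22)/5 = 13.6
Σ(x − x̄)² = 134.56 + 6.76 + 2.56 + 54.76 + 70.56 = 269.2
h = 1/5 + (-11.6)²/269.2 = 0.2 + 0.499851 = 0.6999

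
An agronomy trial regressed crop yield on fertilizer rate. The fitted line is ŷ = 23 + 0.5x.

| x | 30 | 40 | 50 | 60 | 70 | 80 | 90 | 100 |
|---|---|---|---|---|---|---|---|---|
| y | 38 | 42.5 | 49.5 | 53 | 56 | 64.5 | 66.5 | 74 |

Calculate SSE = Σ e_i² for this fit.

SSE = 12

x=30: ŷ = 23 + 0.5·30 = 38; e = 38 − 38 = 0
x=40: ŷ = 23 + 0.5·40 = 43; e = 42.5 − 43 = -0.5
x=50: ŷ = 23 + 0.5·50 = 48; e = 49.5 − 48 = 1.5
x=60: ŷ = 23 + 0.5·60 = 53; e = 53 − 53 = 0
x=70: ŷ = 23 + 0.5·70 = 58; e = 56 − 58 = -2
x=80: ŷ = 23 + 0.5·80 = 63; e = 64.5 − 63 = 1.5
x=90: ŷ = 23 + 0.5·90 = 68; e = 66.5 − 68 = -1.5
x=100: ŷ = 23 + 0.5·100 = 73; e = 74 − 73 = 1
SSE = 0 + 0.25 + 2.25 + 0 + 4 + 2.25 + 2.25 + 1 = 12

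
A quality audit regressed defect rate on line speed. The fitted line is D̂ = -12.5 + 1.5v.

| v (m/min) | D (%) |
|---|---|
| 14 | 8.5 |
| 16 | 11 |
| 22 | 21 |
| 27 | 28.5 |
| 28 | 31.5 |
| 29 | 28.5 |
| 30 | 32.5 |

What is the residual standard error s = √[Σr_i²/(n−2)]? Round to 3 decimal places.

s = 1.483

v=14: D̂ = -12.5 + 1.5·14 = 8.5; r = 8.5 − 8.5 = 0
v=16: D̂ = -12.5 + 1.5·16 = 11.5; r = 11 − 11.5 = -0.5
v=22: D̂ = -12.5 + 1.5·22 = 20.5; r = 21 − 20.5 = 0.5
v=27: D̂ = -12.5 + 1.5·27 = 28; r = 28.5 − 28 = 0.5
v=28: D̂ = -12.5 + 1.5·28 = 29.5; r = 31.5 − 29.5 = 2
v=29: D̂ = -12.5 + 1.5·29 = 31; r = 28.5 − 31 = -2.5
v=30: D̂ = -12.5 + 1.5·30 = 32.5; r = 32.5 − 32.5 = 0
SSE = 0 + 0.25 + 0.25 + 0.25 + 4 + 6.25 + 0 = 11
s = √(11/5) = √2.2 ≈ 1.483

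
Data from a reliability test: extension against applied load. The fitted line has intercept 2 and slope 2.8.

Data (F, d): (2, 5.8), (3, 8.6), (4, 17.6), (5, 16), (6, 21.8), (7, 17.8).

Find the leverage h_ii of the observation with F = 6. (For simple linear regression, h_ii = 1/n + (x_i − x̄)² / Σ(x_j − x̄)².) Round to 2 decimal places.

F̄ = (2 + 3 + 4 + 5 + 6 + 7)/6 = 4.5
Σ(F − F̄)² = 6.25 + 2.25 + 0.25 + 0.25 + 2.25 + 6.25 = 17.5
h = 1/6 + (1.5)²/17.5 = 0.166667 + 0.128571 = 0.30

h = 0.30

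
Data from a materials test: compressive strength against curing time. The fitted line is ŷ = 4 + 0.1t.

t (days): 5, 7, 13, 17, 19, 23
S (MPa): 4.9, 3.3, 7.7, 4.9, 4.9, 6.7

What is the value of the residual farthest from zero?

t=5: ŷ = 4 + 0.1·5 = 4.5; r = 4.9 − 4.5 = 0.4
t=7: ŷ = 4 + 0.1·7 = 4.7; r = 3.3 − 4.7 = -1.4
t=13: ŷ = 4 + 0.1·13 = 5.3; r = 7.7 − 5.3 = 2.4
t=17: ŷ = 4 + 0.1·17 = 5.7; r = 4.9 − 5.7 = -0.8
t=19: ŷ = 4 + 0.1·19 = 5.9; r = 4.9 − 5.9 = -1
t=23: ŷ = 4 + 0.1·23 = 6.3; r = 6.7 − 6.3 = 0.4
Largest |r| is 2.4 at t = 13, residual 2.4.

r = 2.4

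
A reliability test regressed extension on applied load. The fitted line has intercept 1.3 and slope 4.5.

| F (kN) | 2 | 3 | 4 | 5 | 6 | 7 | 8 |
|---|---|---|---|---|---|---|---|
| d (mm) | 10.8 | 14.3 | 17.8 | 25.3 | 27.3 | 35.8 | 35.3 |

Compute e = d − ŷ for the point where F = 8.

e = -2

ŷ = 1.3 + 4.5·8 = 37.3
e = 35.3 − 37.3 = -2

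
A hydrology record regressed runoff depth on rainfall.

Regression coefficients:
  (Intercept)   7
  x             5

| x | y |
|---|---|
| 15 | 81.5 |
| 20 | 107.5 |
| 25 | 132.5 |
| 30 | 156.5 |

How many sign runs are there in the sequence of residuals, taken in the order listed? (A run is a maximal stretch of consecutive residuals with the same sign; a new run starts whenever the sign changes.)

x=15: ŷ = 7 + 5·15 = 82; e = 81.5 − 82 = -0.5
x=20: ŷ = 7 + 5·20 = 107; e = 107.5 − 107 = 0.5
x=25: ŷ = 7 + 5·25 = 132; e = 132.5 − 132 = 0.5
x=30: ŷ = 7 + 5·30 = 157; e = 156.5 − 157 = -0.5
Signs: − + + −
Runs: −×1, +×2, −×1 → 3

3 runs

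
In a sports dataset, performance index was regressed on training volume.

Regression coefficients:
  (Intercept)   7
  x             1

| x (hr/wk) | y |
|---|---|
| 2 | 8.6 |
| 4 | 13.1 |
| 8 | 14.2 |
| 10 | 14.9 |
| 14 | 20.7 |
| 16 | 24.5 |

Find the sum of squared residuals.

x=2: ŷ = 7 + 2 = 9; r = 8.6 − 9 = -0.4
x=4: ŷ = 7 + 4 = 11; r = 13.1 − 11 = 2.1
x=8: ŷ = 7 + 8 = 15; r = 14.2 − 15 = -0.8
x=10: ŷ = 7 + 10 = 17; r = 14.9 − 17 = -2.1
x=14: ŷ = 7 + 14 = 21; r = 20.7 − 21 = -0.3
x=16: ŷ = 7 + 16 = 23; r = 24.5 − 23 = 1.5
SSE = 0.16 + 4.41 + 0.64 + 4.41 + 0.09 + 2.25 = 11.96

SSE = 11.96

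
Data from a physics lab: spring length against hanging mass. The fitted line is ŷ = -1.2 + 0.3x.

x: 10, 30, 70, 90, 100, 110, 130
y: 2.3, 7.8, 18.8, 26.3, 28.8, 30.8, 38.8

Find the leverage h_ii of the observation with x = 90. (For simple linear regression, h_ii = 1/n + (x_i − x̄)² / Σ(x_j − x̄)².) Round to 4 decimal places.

x̄ = (10 + 30 + 70 + 90 + 100 + 110 + 130)/7 = 77.1429
Σ(x − x̄)² = 4508.16 + 2222.45 + 51.0204 + 165.306 + 522.449 + 1079.59 + 2793.88 = 11342.9
h = 1/7 + (12.8571)²/11342.9 = 0.142857 + 0.0145736 = 0.1574

h = 0.1574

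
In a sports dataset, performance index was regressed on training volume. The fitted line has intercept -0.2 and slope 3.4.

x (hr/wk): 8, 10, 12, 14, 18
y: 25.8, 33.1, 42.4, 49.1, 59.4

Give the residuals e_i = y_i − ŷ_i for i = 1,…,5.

-1.2, -0.7, 1.8, 1.7, -1.6

x=8: ŷ = -0.2 + 3.4·8 = 27; e = 25.8 − 27 = -1.2
x=10: ŷ = -0.2 + 3.4·10 = 33.8; e = 33.1 − 33.8 = -0.7
x=12: ŷ = -0.2 + 3.4·12 = 40.6; e = 42.4 − 40.6 = 1.8
x=14: ŷ = -0.2 + 3.4·14 = 47.4; e = 49.1 − 47.4 = 1.7
x=18: ŷ = -0.2 + 3.4·18 = 61; e = 59.4 − 61 = -1.6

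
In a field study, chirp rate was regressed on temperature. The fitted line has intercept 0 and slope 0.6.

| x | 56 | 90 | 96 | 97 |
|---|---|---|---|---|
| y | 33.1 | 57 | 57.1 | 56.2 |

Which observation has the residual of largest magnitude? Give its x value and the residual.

x = 90, e = 3

x=56: ŷ = 0.6·56 = 33.6; e = 33.1 − 33.6 = -0.5
x=90: ŷ = 0.6·90 = 54; e = 57 − 54 = 3
x=96: ŷ = 0.6·96 = 57.6; e = 57.1 − 57.6 = -0.5
x=97: ŷ = 0.6·97 = 58.2; e = 56.2 − 58.2 = -2
Largest |e| is 3 at x = 90, residual 3.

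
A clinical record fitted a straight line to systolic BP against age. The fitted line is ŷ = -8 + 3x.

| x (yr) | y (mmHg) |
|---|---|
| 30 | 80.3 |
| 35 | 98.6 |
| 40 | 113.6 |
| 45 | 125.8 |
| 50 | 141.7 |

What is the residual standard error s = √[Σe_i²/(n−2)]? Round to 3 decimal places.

s = 1.783

x=30: ŷ = -8 + 3·30 = 82; e = 80.3 − 82 = -1.7
x=35: ŷ = -8 + 3·35 = 97; e = 98.6 − 97 = 1.6
x=40: ŷ = -8 + 3·40 = 112; e = 113.6 − 112 = 1.6
x=45: ŷ = -8 + 3·45 = 127; e = 125.8 − 127 = -1.2
x=50: ŷ = -8 + 3·50 = 142; e = 141.7 − 142 = -0.3
SSE = 2.89 + 2.56 + 2.56 + 1.44 + 0.09 = 9.54
s = √(9.54/3) = √3.18 ≈ 1.783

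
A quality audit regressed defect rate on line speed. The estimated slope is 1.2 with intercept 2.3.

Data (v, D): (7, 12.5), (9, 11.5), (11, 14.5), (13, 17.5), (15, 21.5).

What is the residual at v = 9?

D̂ = 2.3 + 1.2·9 = 13.1
e = 11.5 − 13.1 = -1.6

e = -1.6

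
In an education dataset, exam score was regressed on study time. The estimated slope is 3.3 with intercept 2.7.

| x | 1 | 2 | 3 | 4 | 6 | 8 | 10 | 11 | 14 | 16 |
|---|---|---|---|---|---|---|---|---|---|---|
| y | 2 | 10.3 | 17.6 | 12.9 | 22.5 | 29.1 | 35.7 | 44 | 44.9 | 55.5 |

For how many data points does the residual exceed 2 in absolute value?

x=1: ŷ = 2.7 + 3.3·1 = 6; e = 2 − 6 = -4
x=2: ŷ = 2.7 + 3.3·2 = 9.3; e = 10.3 − 9.3 = 1
x=3: ŷ = 2.7 + 3.3·3 = 12.6; e = 17.6 − 12.6 = 5
x=4: ŷ = 2.7 + 3.3·4 = 15.9; e = 12.9 − 15.9 = -3
x=6: ŷ = 2.7 + 3.3·6 = 22.5; e = 22.5 − 22.5 = 0
x=8: ŷ = 2.7 + 3.3·8 = 29.1; e = 29.1 − 29.1 = 0
x=10: ŷ = 2.7 + 3.3·10 = 35.7; e = 35.7 − 35.7 = 0
x=11: ŷ = 2.7 + 3.3·11 = 39; e = 44 − 39 = 5
x=14: ŷ = 2.7 + 3.3·14 = 48.9; e = 44.9 − 48.9 = -4
x=16: ŷ = 2.7 + 3.3·16 = 55.5; e = 55.5 − 55.5 = 0
|e| > 2: x=1 (|e|=4), x=3 (|e|=5), x=4 (|e|=3), x=11 (|e|=5), x=14 (|e|=4) → 5

5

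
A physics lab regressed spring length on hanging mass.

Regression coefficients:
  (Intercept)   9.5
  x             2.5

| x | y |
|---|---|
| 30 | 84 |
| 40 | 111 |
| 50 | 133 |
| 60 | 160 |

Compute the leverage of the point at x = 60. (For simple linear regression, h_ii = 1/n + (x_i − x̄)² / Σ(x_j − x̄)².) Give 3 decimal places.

x̄ = (30 + 40 + 50 + 60)/4 = 45
Σ(x − x̄)² = 225 + 25 + 25 + 225 = 500
h = 1/4 + (15)²/500 = 0.25 + 0.45 = 0.700

h = 0.700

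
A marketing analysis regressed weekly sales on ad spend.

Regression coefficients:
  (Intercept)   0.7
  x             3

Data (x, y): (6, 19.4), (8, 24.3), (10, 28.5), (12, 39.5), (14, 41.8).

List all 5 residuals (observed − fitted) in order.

0.7, -0.4, -2.2, 2.8, -0.9

x=6: ŷ = 0.7 + 3·6 = 18.7; r = 19.4 − 18.7 = 0.7
x=8: ŷ = 0.7 + 3·8 = 24.7; r = 24.3 − 24.7 = -0.4
x=10: ŷ = 0.7 + 3·10 = 30.7; r = 28.5 − 30.7 = -2.2
x=12: ŷ = 0.7 + 3·12 = 36.7; r = 39.5 − 36.7 = 2.8
x=14: ŷ = 0.7 + 3·14 = 42.7; r = 41.8 − 42.7 = -0.9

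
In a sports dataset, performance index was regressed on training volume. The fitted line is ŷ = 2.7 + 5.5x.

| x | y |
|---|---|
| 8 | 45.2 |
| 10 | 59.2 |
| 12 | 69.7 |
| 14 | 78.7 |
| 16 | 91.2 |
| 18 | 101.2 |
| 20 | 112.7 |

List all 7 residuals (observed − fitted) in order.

-1.5, 1.5, 1, -1, 0.5, -0.5, 0

x=8: ŷ = 2.7 + 5.5·8 = 46.7; e = 45.2 − 46.7 = -1.5
x=10: ŷ = 2.7 + 5.5·10 = 57.7; e = 59.2 − 57.7 = 1.5
x=12: ŷ = 2.7 + 5.5·12 = 68.7; e = 69.7 − 68.7 = 1
x=14: ŷ = 2.7 + 5.5·14 = 79.7; e = 78.7 − 79.7 = -1
x=16: ŷ = 2.7 + 5.5·16 = 90.7; e = 91.2 − 90.7 = 0.5
x=18: ŷ = 2.7 + 5.5·18 = 101.7; e = 101.2 − 101.7 = -0.5
x=20: ŷ = 2.7 + 5.5·20 = 112.7; e = 112.7 − 112.7 = 0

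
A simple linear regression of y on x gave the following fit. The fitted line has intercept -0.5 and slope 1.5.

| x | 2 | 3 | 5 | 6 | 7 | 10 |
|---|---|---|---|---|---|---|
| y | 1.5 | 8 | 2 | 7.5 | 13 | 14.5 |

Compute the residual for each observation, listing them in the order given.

-1, 4, -5, -1, 3, 0

x=2: ŷ = -0.5 + 1.5·2 = 2.5; e = 1.5 − 2.5 = -1
x=3: ŷ = -0.5 + 1.5·3 = 4; e = 8 − 4 = 4
x=5: ŷ = -0.5 + 1.5·5 = 7; e = 2 − 7 = -5
x=6: ŷ = -0.5 + 1.5·6 = 8.5; e = 7.5 − 8.5 = -1
x=7: ŷ = -0.5 + 1.5·7 = 10; e = 13 − 10 = 3
x=10: ŷ = -0.5 + 1.5·10 = 14.5; e = 14.5 − 14.5 = 0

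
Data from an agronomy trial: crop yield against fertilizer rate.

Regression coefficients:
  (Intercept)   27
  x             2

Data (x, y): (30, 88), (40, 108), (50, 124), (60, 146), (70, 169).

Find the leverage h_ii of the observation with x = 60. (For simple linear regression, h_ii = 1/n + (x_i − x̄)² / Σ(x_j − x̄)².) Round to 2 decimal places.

x̄ = (30 + 40 + 50 + 60 + 70)/5 = 50
Σ(x − x̄)² = 400 + 100 + 0 + 100 + 400 = 1000
h = 1/5 + (10)²/1000 = 0.2 + 0.1 = 0.30

h = 0.30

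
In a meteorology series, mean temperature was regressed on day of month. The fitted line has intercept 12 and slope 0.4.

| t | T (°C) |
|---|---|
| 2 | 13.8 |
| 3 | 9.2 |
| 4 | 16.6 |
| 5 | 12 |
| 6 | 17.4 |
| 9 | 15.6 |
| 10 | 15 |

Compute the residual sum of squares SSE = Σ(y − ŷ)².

t=2: T̂ = 12 + 0.4·2 = 12.8; r = 13.8 − 12.8 = 1
t=3: T̂ = 12 + 0.4·3 = 13.2; r = 9.2 − 13.2 = -4
t=4: T̂ = 12 + 0.4·4 = 13.6; r = 16.6 − 13.6 = 3
t=5: T̂ = 12 + 0.4·5 = 14; r = 12 − 14 = -2
t=6: T̂ = 12 + 0.4·6 = 14.4; r = 17.4 − 14.4 = 3
t=9: T̂ = 12 + 0.4·9 = 15.6; r = 15.6 − 15.6 = 0
t=10: T̂ = 12 + 0.4·10 = 16; r = 15 − 16 = -1
SSE = 1 + 16 + 9 + 4 + 9 + 0 + 1 = 40

SSE = 40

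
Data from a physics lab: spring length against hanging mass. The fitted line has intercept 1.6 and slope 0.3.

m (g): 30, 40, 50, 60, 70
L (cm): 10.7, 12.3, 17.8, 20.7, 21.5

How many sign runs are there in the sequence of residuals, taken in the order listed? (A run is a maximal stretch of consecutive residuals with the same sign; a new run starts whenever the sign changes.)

4 runs

m=30: L̂ = 1.6 + 0.3·30 = 10.6; r = 10.7 − 10.6 = 0.1
m=40: L̂ = 1.6 + 0.3·40 = 13.6; r = 12.3 − 13.6 = -1.3
m=50: L̂ = 1.6 + 0.3·50 = 16.6; r = 17.8 − 16.6 = 1.2
m=60: L̂ = 1.6 + 0.3·60 = 19.6; r = 20.7 − 19.6 = 1.1
m=70: L̂ = 1.6 + 0.3·70 = 22.6; r = 21.5 − 22.6 = -1.1
Signs: + − + + −
Runs: +×1, −×1, +×2, −×1 → 4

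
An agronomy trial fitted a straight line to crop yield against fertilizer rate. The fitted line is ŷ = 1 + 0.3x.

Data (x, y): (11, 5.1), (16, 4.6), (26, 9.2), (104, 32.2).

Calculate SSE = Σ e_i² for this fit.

SSE = 2.24

x=11: ŷ = 1 + 0.3·11 = 4.3; e = 5.1 − 4.3 = 0.8
x=16: ŷ = 1 + 0.3·16 = 5.8; e = 4.6 − 5.8 = -1.2
x=26: ŷ = 1 + 0.3·26 = 8.8; e = 9.2 − 8.8 = 0.4
x=104: ŷ = 1 + 0.3·104 = 32.2; e = 32.2 − 32.2 = 0
SSE = 0.64 + 1.44 + 0.16 + 0 = 2.24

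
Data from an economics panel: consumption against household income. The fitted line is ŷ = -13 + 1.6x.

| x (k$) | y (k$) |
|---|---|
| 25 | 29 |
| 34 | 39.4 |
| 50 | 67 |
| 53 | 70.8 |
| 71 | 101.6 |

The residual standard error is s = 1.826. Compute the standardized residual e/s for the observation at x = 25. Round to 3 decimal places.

ŷ = -13 + 1.6·25 = 27
e = 29 − 27 = 2
e/s = 2 / 1.826 = 1.095

1.095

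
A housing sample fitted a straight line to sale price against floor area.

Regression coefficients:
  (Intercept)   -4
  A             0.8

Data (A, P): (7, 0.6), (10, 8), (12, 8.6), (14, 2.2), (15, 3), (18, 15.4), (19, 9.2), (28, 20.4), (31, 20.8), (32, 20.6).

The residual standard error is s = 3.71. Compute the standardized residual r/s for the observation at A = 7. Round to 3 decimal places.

P̂ = -4 + 0.8·7 = 1.6
r = 0.6 − 1.6 = -1
r/s = -1 / 3.71 = -0.270

-0.270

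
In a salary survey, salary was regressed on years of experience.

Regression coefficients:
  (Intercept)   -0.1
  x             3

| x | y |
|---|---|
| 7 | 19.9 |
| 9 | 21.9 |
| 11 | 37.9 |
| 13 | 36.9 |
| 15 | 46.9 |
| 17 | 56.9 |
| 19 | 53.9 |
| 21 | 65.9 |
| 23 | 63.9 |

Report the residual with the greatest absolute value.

e = 6

x=7: ŷ = -0.1 + 3·7 = 20.9; e = 19.9 − 20.9 = -1
x=9: ŷ = -0.1 + 3·9 = 26.9; e = 21.9 − 26.9 = -5
x=11: ŷ = -0.1 + 3·11 = 32.9; e = 37.9 − 32.9 = 5
x=13: ŷ = -0.1 + 3·13 = 38.9; e = 36.9 − 38.9 = -2
x=15: ŷ = -0.1 + 3·15 = 44.9; e = 46.9 − 44.9 = 2
x=17: ŷ = -0.1 + 3·17 = 50.9; e = 56.9 − 50.9 = 6
x=19: ŷ = -0.1 + 3·19 = 56.9; e = 53.9 − 56.9 = -3
x=21: ŷ = -0.1 + 3·21 = 62.9; e = 65.9 − 62.9 = 3
x=23: ŷ = -0.1 + 3·23 = 68.9; e = 63.9 − 68.9 = -5
Largest |e| is 6 at x = 17, residual 6.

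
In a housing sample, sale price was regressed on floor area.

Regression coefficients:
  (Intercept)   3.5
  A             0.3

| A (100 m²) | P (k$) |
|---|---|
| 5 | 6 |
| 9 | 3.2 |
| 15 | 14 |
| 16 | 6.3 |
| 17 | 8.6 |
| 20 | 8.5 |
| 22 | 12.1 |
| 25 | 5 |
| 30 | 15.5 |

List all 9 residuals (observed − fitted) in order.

A=5: P̂ = 3.5 + 0.3·5 = 5; e = 6 − 5 = 1
A=9: P̂ = 3.5 + 0.3·9 = 6.2; e = 3.2 − 6.2 = -3
A=15: P̂ = 3.5 + 0.3·15 = 8; e = 14 − 8 = 6
A=16: P̂ = 3.5 + 0.3·16 = 8.3; e = 6.3 − 8.3 = -2
A=17: P̂ = 3.5 + 0.3·17 = 8.6; e = 8.6 − 8.6 = 0
A=20: P̂ = 3.5 + 0.3·20 = 9.5; e = 8.5 − 9.5 = -1
A=22: P̂ = 3.5 + 0.3·22 = 10.1; e = 12.1 − 10.1 = 2
A=25: P̂ = 3.5 + 0.3·25 = 11; e = 5 − 11 = -6
A=30: P̂ = 3.5 + 0.3·30 = 12.5; e = 15.5 − 12.5 = 3

1, -3, 6, -2, 0, -1, 2, -6, 3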